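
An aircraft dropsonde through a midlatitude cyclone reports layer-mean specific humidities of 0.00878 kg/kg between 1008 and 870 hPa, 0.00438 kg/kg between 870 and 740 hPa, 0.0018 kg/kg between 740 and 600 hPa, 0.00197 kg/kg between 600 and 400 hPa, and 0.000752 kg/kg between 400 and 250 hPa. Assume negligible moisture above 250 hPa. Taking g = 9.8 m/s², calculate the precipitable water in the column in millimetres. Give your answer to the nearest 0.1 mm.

Precipitable water is the column-integrated vapour mass per unit area: PW = (1/g) Σ q̄ Δp, with q in kg/kg and Δp in Pa (1 kg/m² of water = 1 mm).
Layer 1008–870 hPa: Δp = 138 hPa = 13800 Pa, q̄ = 0.00878 kg/kg → 0.00878 × 13800 / 9.8 = 12.36 mm
Layer 870–740 hPa: Δp = 130 hPa = 13000 Pa, q̄ = 0.00438 kg/kg → 0.00438 × 13000 / 9.8 = 5.81 mm
Layer 740–600 hPa: Δp = 140 hPa = 14000 Pa, q̄ = 0.0018 kg/kg → 0.0018 × 14000 / 9.8 = 2.57 mm
Layer 600–400 hPa: Δp = 200 hPa = 20000 Pa, q̄ = 0.00197 kg/kg → 0.00197 × 20000 / 9.8 = 4.02 mm
Layer 400–250 hPa: Δp = 150 hPa = 15000 Pa, q̄ = 0.000752 kg/kg → 0.000752 × 15000 / 9.8 = 1.15 mm
PW = 12.36 + 5.81 + 2.57 + 4.02 + 1.15 = 25.91 ≈ 25.9 mm.

PW ≈ 25.9 mm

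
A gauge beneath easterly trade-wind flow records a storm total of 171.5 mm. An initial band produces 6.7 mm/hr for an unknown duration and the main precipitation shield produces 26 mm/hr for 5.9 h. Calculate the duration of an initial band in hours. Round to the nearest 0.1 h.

Known phases: 26 × 5.9 = 153.4 mm.
Remaining depth = 171.5 − 153.4 = 18.1 mm.
Duration = 18.1 / 6.7 = 2.7 h.

duration ≈ 2.7 h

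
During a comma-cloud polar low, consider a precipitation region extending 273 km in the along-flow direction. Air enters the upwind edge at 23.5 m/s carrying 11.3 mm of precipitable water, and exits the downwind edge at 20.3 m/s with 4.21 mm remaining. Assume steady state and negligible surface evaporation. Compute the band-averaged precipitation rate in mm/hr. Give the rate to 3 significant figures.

Column moisture flux per unit crosswind length is F = V × PW.
Inflow: F_in = 23.5 × 11.3 = 265.55 mm·m/s
Outflow: F_out = 20.3 × 4.21 = 85.463 mm·m/s
Steady-state rate R = (F_in − F_out)/L = (265.55 − 85.463) / 273000 m = 6.597e-04 mm/s.
R = 6.597e-04 × 3600 = 2.37 mm/hr.

R ≈ 2.37 mm/hr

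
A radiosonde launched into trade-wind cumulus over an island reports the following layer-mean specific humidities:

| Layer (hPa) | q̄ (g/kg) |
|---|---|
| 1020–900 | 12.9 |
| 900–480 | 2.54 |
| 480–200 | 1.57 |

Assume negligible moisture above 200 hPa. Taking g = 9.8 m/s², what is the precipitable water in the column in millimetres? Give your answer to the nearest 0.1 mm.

Precipitable water is the column-integrated vapour mass per unit area: PW = (1/g) Σ q̄ Δp, with q in kg/kg and Δp in Pa (1 kg/m² of water = 1 mm).
Layer 1020–900 hPa: Δp = 120 hPa = 12000 Pa, q̄ = 0.0129 kg/kg → 0.0129 × 12000 / 9.8 = 15.80 mm
Layer 900–480 hPa: Δp = 420 hPa = 42000 Pa, q̄ = 0.00254 kg/kg → 0.00254 × 42000 / 9.8 = 10.89 mm
Layer 480–200 hPa: Δp = 280 hPa = 28000 Pa, q̄ = 0.00157 kg/kg → 0.00157 × 28000 / 9.8 = 4.49 mm
PW = 15.80 + 10.89 + 4.49 = 31.18 ≈ 31.2 mm.

PW ≈ 31.2 mm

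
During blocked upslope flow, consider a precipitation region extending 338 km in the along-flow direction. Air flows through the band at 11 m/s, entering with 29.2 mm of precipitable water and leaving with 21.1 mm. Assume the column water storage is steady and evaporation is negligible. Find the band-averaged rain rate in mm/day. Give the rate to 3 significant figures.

R ≈ 22.8 mm/day

Column moisture flux per unit crosswind length is F = V × PW.
Inflow: F_in = 11 × 29.2 = 321.2 mm·m/s
Outflow: F_out = 11 × 21.1 = 232.1 mm·m/s
Steady-state rate R = (F_in − F_out)/L = (321.2 − 232.1) / 338000 m = 2.636e-04 mm/s.
R = 2.636e-04 × 3600 × 24 = 22.8 mm/day.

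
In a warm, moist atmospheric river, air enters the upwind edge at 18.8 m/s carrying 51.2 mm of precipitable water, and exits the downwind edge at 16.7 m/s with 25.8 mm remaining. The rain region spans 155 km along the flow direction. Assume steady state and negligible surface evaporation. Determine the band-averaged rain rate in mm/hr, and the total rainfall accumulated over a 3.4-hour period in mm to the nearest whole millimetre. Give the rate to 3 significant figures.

Column moisture flux per unit crosswind length is F = V × PW.
Inflow: F_in = 18.8 × 51.2 = 962.56 mm·m/s
Outflow: F_out = 16.7 × 25.8 = 430.86 mm·m/s
Steady-state rate R = (F_in − F_out)/L = (962.56 − 430.86) / 155000 m = 3.430e-03 mm/s.
R = 3.430e-03 × 3600 = 12.3 mm/hr.
Over 3.4 h: total = 12.3 × 3.4 = 41.82 ≈ 42 mm.

R ≈ 12.3 mm/hr; total ≈ 42 mm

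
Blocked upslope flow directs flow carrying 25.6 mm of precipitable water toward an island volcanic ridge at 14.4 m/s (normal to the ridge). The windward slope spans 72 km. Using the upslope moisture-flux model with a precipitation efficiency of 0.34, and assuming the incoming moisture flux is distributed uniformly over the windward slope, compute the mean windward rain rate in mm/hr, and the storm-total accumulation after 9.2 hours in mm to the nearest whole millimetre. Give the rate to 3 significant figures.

R ≈ 6.27 mm/hr; total ≈ 58 mm

Incoming column moisture flux per unit ridge length: F = V × PW = 14.4 × 25.6 = 368.64 mm·m/s.
Spread over the 72 km slope with efficiency ε = 0.34: R = ε·F/W = 0.34 × 368.64 / 72000 m = 1.741e-03 mm/s.
R = 1.741e-03 × 3600 = 6.27 mm/hr.
Over 9.2 h: total = 6.27 × 9.2 = 57.684 ≈ 58 mm.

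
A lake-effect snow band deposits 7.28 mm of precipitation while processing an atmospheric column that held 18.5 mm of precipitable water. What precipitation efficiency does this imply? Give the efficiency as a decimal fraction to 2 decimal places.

ε = precipitation / PW = 7.28 / 18.5 = 0.39.

ε ≈ 0.39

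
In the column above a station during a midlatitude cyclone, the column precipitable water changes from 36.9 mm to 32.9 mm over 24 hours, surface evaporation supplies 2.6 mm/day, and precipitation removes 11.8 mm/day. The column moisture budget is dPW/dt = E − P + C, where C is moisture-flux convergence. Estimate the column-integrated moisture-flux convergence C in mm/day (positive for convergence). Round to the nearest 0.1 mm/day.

dPW/dt = (32.9 − 36.9) mm / (24/24 day) = -4.000 mm/day.
C = dPW/dt − E + P = (-4.000) − 2.6 + 11.8 = 5.2 mm/day.

C ≈ 5.2 mm/day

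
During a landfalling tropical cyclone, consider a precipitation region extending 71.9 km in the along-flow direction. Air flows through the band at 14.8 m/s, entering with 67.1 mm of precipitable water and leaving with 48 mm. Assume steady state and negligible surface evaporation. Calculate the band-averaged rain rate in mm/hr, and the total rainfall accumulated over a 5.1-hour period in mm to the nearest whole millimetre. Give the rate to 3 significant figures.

Column moisture flux per unit crosswind length is F = V × PW.
Inflow: F_in = 14.8 × 67.1 = 993.08 mm·m/s
Outflow: F_out = 14.8 × 48 = 710.4 mm·m/s
Steady-state rate R = (F_in − F_out)/L = (993.08 − 710.4) / 71900 m = 3.932e-03 mm/s.
R = 3.932e-03 × 3600 = 14.2 mm/hr.
Over 5.1 h: total = 14.2 × 5.1 = 72.42 ≈ 72 mm.

R ≈ 14.2 mm/hr; total ≈ 72 mm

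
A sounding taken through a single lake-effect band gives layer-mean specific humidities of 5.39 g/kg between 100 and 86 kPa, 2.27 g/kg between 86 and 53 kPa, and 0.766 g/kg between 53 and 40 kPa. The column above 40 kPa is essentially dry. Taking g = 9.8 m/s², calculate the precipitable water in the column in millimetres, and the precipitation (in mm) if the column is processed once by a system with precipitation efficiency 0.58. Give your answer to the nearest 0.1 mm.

Precipitable water is the column-integrated vapour mass per unit area: PW = (1/g) Σ q̄ Δp, with q in kg/kg and Δp in Pa (1 kg/m² of water = 1 mm).
Layer 100–86 kPa: Δp = 140 hPa = 14000 Pa, q̄ = 0.00539 kg/kg → 0.00539 × 14000 / 9.8 = 7.70 mm
Layer 86–53 kPa: Δp = 330 hPa = 33000 Pa, q̄ = 0.00227 kg/kg → 0.00227 × 33000 / 9.8 = 7.64 mm
Layer 53–40 kPa: Δp = 130 hPa = 13000 Pa, q̄ = 0.000766 kg/kg → 0.000766 × 13000 / 9.8 = 1.02 mm
PW = 7.70 + 7.64 + 1.02 = 16.36 ≈ 16.4 mm.
Precipitation = ε × PW = 0.58 × 16.4 = 9.5 mm.

PW ≈ 16.4 mm; precipitation ≈ 9.5 mm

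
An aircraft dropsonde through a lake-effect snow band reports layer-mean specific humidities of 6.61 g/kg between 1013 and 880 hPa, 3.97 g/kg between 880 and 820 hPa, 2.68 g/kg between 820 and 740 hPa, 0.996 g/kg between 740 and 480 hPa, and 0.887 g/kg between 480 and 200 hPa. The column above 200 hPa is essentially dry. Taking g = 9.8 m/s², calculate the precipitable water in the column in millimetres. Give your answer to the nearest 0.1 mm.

Precipitable water is the column-integrated vapour mass per unit area: PW = (1/g) Σ q̄ Δp, with q in kg/kg and Δp in Pa (1 kg/m² of water = 1 mm).
Layer 1013–880 hPa: Δp = 133 hPa = 13300 Pa, q̄ = 0.00661 kg/kg → 0.00661 × 13300 / 9.8 = 8.97 mm
Layer 880–820 hPa: Δp = 60 hPa = 6000 Pa, q̄ = 0.00397 kg/kg → 0.00397 × 6000 / 9.8 = 2.43 mm
Layer 820–740 hPa: Δp = 80 hPa = 8000 Pa, q̄ = 0.00268 kg/kg → 0.00268 × 8000 / 9.8 = 2.19 mm
Layer 740–480 hPa: Δp = 260 hPa = 26000 Pa, q̄ = 0.000996 kg/kg → 0.000996 × 26000 / 9.8 = 2.64 mm
Layer 480–200 hPa: Δp = 280 hPa = 28000 Pa, q̄ = 0.000887 kg/kg → 0.000887 × 28000 / 9.8 = 2.53 mm
PW = 8.97 + 2.43 + 2.19 + 2.64 + 2.53 = 18.76 ≈ 18.8 mm.

PW ≈ 18.8 mm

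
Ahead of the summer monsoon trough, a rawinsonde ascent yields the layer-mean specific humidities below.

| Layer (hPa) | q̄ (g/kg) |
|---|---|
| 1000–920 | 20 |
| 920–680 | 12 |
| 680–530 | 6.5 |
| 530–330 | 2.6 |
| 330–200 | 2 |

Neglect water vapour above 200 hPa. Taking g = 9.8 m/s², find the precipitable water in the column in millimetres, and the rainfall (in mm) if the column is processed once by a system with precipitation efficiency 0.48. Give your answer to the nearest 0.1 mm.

Precipitable water is the column-integrated vapour mass per unit area: PW = (1/g) Σ q̄ Δp, with q in kg/kg and Δp in Pa (1 kg/m² of water = 1 mm).
Layer 1000–920 hPa: Δp = 80 hPa = 8000 Pa, q̄ = 0.02 kg/kg → 0.02 × 8000 / 9.8 = 16.33 mm
Layer 920–680 hPa: Δp = 240 hPa = 24000 Pa, q̄ = 0.012 kg/kg → 0.012 × 24000 / 9.8 = 29.39 mm
Layer 680–530 hPa: Δp = 150 hPa = 15000 Pa, q̄ = 0.0065 kg/kg → 0.0065 × 15000 / 9.8 = 9.95 mm
Layer 530–330 hPa: Δp = 200 hPa = 20000 Pa, q̄ = 0.0026 kg/kg → 0.0026 × 20000 / 9.8 = 5.31 mm
Layer 330–200 hPa: Δp = 130 hPa = 13000 Pa, q̄ = 0.002 kg/kg → 0.002 × 13000 / 9.8 = 2.65 mm
PW = 16.33 + 29.39 + 9.95 + 5.31 + 2.65 = 63.63 ≈ 63.6 mm.
Rainfall = ε × PW = 0.48 × 63.6 = 30.5 mm.

PW ≈ 63.6 mm; rainfall ≈ 30.5 mm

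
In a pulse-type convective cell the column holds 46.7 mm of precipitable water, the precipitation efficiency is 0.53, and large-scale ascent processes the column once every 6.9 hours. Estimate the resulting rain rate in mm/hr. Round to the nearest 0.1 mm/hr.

R ≈ 3.6 mm/hr

Each overturning extracts ε × PW = 0.53 × 46.7 = 24.751 mm.
Rate = ε·PW / τ = 24.751 / 6.9 h = 3.6 mm/hr.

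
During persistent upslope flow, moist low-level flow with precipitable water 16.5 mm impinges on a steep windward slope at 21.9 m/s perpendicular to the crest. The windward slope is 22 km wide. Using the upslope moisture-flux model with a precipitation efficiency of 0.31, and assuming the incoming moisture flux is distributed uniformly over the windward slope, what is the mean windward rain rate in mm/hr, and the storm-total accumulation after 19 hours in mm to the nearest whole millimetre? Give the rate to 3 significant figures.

Incoming column moisture flux per unit ridge length: F = V × PW = 21.9 × 16.5 = 361.35 mm·m/s.
Spread over the 22 km slope with efficiency ε = 0.31: R = ε·F/W = 0.31 × 361.35 / 22000 m = 5.092e-03 mm/s.
R = 5.092e-03 × 3600 = 18.3 mm/hr.
Over 19 h: total = 18.3 × 19 = 347.7 ≈ 348 mm.

R ≈ 18.3 mm/hr; total ≈ 348 mm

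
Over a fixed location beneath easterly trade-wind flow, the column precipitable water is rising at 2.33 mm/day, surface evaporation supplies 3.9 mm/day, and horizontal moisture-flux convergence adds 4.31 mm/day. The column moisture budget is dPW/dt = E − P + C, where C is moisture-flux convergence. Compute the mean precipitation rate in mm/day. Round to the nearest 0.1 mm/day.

P ≈ 5.9 mm/day

dPW/dt = +2.33 mm/day.
P = E + C − dPW/dt = 3.9 + (4.31) − (+2.33) = 5.9 mm/day.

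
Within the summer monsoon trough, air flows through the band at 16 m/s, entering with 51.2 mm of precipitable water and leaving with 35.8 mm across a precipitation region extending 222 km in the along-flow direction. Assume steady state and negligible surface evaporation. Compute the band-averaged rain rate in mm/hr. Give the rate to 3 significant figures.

Column moisture flux per unit crosswind length is F = V × PW.
Inflow: F_in = 16 × 51.2 = 819.2 mm·m/s
Outflow: F_out = 16 × 35.8 = 572.8 mm·m/s
Steady-state rate R = (F_in − F_out)/L = (819.2 − 572.8) / 222000 m = 1.110e-03 mm/s.
R = 1.110e-03 × 3600 = 4.00 mm/hr.

R ≈ 4.00 mm/hr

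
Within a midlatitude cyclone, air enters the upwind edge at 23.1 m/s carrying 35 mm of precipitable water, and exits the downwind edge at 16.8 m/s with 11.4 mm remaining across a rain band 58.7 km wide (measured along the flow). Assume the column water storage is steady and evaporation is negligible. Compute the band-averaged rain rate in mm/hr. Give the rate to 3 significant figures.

R ≈ 37.8 mm/hr

Column moisture flux per unit crosswind length is F = V × PW.
Inflow: F_in = 23.1 × 35 = 808.5 mm·m/s
Outflow: F_out = 16.8 × 11.4 = 191.52 mm·m/s
Steady-state rate R = (F_in − F_out)/L = (808.5 − 191.52) / 58700 m = 1.051e-02 mm/s.
R = 1.051e-02 × 3600 = 37.8 mm/hr.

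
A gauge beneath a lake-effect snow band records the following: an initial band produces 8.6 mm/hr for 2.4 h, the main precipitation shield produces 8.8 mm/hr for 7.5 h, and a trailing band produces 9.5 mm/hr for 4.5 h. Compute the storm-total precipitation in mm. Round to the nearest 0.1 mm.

total ≈ 129.4 mm

Total = Σ Rᵢ Δtᵢ = 8.6 × 2.4 + 8.8 × 7.5 + 9.5 × 4.5
      = 20.64 + 66 + 42.75 = 129.4 mm.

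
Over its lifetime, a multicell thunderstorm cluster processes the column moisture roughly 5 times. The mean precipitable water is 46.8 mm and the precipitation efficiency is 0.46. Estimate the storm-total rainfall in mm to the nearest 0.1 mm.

Each cycle deposits ε × PW = 0.46 × 46.8 = 21.528 mm.
Over 5 cycles: 5 × 21.528 = 107.6 mm.

rainfall ≈ 107.6 mm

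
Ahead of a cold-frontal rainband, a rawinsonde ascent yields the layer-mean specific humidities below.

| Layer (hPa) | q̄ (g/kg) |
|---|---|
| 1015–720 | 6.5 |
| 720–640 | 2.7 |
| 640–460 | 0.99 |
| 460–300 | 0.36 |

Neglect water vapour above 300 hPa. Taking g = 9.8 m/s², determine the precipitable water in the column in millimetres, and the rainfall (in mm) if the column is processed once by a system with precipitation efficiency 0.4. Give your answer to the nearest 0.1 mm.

Precipitable water is the column-integrated vapour mass per unit area: PW = (1/g) Σ q̄ Δp, with q in kg/kg and Δp in Pa (1 kg/m² of water = 1 mm).
Layer 1015–720 hPa: Δp = 295 hPa = 29500 Pa, q̄ = 0.0065 kg/kg → 0.0065 × 29500 / 9.8 = 19.57 mm
Layer 720–640 hPa: Δp = 80 hPa = 8000 Pa, q̄ = 0.0027 kg/kg → 0.0027 × 8000 / 9.8 = 2.20 mm
Layer 640–460 hPa: Δp = 180 hPa = 18000 Pa, q̄ = 0.00099 kg/kg → 0.00099 × 18000 / 9.8 = 1.82 mm
Layer 460–300 hPa: Δp = 160 hPa = 16000 Pa, q̄ = 0.00036 kg/kg → 0.00036 × 16000 / 9.8 = 0.59 mm
PW = 19.57 + 2.20 + 1.82 + 0.59 = 24.18 ≈ 24.2 mm.
Rainfall = ε × PW = 0.4 × 24.2 = 9.7 mm.

PW ≈ 24.2 mm; rainfall ≈ 9.7 mm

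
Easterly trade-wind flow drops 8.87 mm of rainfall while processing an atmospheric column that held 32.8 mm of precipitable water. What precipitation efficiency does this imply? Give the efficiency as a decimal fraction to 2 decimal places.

ε = rainfall / PW = 8.87 / 32.8 = 0.27.

ε ≈ 0.27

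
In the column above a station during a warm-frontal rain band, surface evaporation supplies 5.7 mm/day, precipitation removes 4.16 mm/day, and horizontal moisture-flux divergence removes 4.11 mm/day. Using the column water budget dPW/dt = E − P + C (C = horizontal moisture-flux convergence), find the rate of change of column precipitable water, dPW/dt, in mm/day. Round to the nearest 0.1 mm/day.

dPW/dt = E − P + C = 5.7 − 4.16 + (-4.11) = -2.6 mm/day.

dPW/dt ≈ -2.6 mm/day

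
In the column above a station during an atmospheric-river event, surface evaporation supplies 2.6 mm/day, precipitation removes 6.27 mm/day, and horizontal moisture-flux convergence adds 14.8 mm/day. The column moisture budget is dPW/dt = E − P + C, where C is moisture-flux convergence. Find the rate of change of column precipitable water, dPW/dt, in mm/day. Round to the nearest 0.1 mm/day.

dPW/dt ≈ 11.1 mm/day

dPW/dt = E − P + C = 2.6 − 6.27 + (14.8) = 11.1 mm/day.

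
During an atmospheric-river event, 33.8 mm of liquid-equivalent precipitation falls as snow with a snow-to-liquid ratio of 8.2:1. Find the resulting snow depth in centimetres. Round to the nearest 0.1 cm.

Snow depth = liquid × ratio = 33.8 mm × 8.2 = 277.16 mm = 27.7 cm.

snow depth ≈ 27.7 cm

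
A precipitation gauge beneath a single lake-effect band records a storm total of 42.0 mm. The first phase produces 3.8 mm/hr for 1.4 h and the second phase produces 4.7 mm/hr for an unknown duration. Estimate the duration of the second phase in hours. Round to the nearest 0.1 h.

Known phases: 3.8 × 1.4 = 5.32 mm.
Remaining depth = 42.0 − 5.32 = 36.68 mm.
Duration = 36.68 / 4.7 = 7.8 h.

duration ≈ 7.8 h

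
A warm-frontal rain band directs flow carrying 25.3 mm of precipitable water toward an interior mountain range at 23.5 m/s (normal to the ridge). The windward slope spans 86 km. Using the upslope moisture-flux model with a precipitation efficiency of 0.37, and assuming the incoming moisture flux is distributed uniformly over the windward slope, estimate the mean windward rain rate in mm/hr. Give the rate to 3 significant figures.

Incoming column moisture flux per unit ridge length: F = V × PW = 23.5 × 25.3 = 594.55 mm·m/s.
Spread over the 86 km slope with efficiency ε = 0.37: R = ε·F/W = 0.37 × 594.55 / 86000 m = 2.558e-03 mm/s.
R = 2.558e-03 × 3600 = 9.21 mm/hr.

R ≈ 9.21 mm/hr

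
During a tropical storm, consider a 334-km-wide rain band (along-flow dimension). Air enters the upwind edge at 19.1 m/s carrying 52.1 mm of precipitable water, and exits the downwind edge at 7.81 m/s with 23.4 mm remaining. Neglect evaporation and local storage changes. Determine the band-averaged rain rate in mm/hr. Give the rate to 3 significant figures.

R ≈ 8.76 mm/hr

Column moisture flux per unit crosswind length is F = V × PW.
Inflow: F_in = 19.1 × 52.1 = 995.11 mm·m/s
Outflow: F_out = 7.81 × 23.4 = 182.754 mm·m/s
Steady-state rate R = (F_in − F_out)/L = (995.11 − 182.754) / 334000 m = 2.432e-03 mm/s.
R = 2.432e-03 × 3600 = 8.76 mm/hr.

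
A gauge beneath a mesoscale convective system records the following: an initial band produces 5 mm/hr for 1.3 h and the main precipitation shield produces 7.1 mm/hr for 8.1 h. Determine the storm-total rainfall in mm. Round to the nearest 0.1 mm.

total ≈ 64.0 mm

Total = Σ Rᵢ Δtᵢ = 5 × 1.3 + 7.1 × 8.1
      = 6.5 + 57.51 = 64.0 mm.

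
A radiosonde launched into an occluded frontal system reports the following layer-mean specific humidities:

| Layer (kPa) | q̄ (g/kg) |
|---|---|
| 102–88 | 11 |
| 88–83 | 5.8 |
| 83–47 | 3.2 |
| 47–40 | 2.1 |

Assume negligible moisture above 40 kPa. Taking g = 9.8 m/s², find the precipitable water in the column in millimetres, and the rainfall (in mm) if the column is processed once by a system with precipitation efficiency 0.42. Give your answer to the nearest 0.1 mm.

Precipitable water is the column-integrated vapour mass per unit area: PW = (1/g) Σ q̄ Δp, with q in kg/kg and Δp in Pa (1 kg/m² of water = 1 mm).
Layer 102–88 kPa: Δp = 140 hPa = 14000 Pa, q̄ = 0.011 kg/kg → 0.011 × 14000 / 9.8 = 15.71 mm
Layer 88–83 kPa: Δp = 50 hPa = 5000 Pa, q̄ = 0.0058 kg/kg → 0.0058 × 5000 / 9.8 = 2.96 mm
Layer 83–47 kPa: Δp = 360 hPa = 36000 Pa, q̄ = 0.0032 kg/kg → 0.0032 × 36000 / 9.8 = 11.76 mm
Layer 47–40 kPa: Δp = 70 hPa = 7000 Pa, q̄ = 0.0021 kg/kg → 0.0021 × 7000 / 9.8 = 1.50 mm
PW = 15.71 + 2.96 + 11.76 + 1.50 = 31.93 ≈ 31.9 mm.
Rainfall = ε × PW = 0.42 × 31.9 = 13.4 mm.

PW ≈ 31.9 mm; rainfall ≈ 13.4 mm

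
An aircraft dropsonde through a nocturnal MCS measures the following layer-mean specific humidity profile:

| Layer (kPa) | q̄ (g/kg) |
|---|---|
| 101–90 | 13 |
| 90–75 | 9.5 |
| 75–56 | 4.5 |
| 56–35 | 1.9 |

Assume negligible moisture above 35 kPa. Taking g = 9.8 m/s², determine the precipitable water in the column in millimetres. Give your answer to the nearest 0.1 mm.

Precipitable water is the column-integrated vapour mass per unit area: PW = (1/g) Σ q̄ Δp, with q in kg/kg and Δp in Pa (1 kg/m² of water = 1 mm).
Layer 101–90 kPa: Δp = 110 hPa = 11000 Pa, q̄ = 0.013 kg/kg → 0.013 × 11000 / 9.8 = 14.59 mm
Layer 90–75 kPa: Δp = 150 hPa = 15000 Pa, q̄ = 0.0095 kg/kg → 0.0095 × 15000 / 9.8 = 14.54 mm
Layer 75–56 kPa: Δp = 190 hPa = 19000 Pa, q̄ = 0.0045 kg/kg → 0.0045 × 19000 / 9.8 = 8.72 mm
Layer 56–35 kPa: Δp = 210 hPa = 21000 Pa, q̄ = 0.0019 kg/kg → 0.0019 × 21000 / 9.8 = 4.07 mm
PW = 14.59 + 14.54 + 8.72 + 4.07 = 41.92 ≈ 41.9 mm.

PW ≈ 41.9 mm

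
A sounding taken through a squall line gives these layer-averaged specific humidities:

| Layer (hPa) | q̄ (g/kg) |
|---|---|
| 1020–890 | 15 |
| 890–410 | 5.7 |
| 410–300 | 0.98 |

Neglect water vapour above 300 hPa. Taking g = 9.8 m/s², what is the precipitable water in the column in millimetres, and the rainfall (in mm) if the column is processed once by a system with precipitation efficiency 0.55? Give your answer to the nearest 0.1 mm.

PW ≈ 48.9 mm; rainfall ≈ 26.9 mm

Precipitable water is the column-integrated vapour mass per unit area: PW = (1/g) Σ q̄ Δp, with q in kg/kg and Δp in Pa (1 kg/m² of water = 1 mm).
Layer 1020–890 hPa: Δp = 130 hPa = 13000 Pa, q̄ = 0.015 kg/kg → 0.015 × 13000 / 9.8 = 19.90 mm
Layer 890–410 hPa: Δp = 480 hPa = 48000 Pa, q̄ = 0.0057 kg/kg → 0.0057 × 48000 / 9.8 = 27.92 mm
Layer 410–300 hPa: Δp = 110 hPa = 11000 Pa, q̄ = 0.00098 kg/kg → 0.00098 × 11000 / 9.8 = 1.10 mm
PW = 19.90 + 27.92 + 1.10 = 48.92 ≈ 48.9 mm.
Rainfall = ε × PW = 0.55 × 48.9 = 26.9 mm.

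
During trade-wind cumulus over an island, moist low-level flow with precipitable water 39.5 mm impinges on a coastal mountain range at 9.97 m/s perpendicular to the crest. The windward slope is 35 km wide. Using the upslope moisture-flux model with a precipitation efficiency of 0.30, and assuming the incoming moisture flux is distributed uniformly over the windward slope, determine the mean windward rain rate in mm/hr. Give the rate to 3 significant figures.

R ≈ 12.2 mm/hr

Incoming column moisture flux per unit ridge length: F = V × PW = 9.97 × 39.5 = 393.815 mm·m/s.
Spread over the 35 km slope with efficiency ε = 0.30: R = ε·F/W = 0.30 × 393.815 / 35000 m = 3.376e-03 mm/s.
R = 3.376e-03 × 3600 = 12.2 mm/hr.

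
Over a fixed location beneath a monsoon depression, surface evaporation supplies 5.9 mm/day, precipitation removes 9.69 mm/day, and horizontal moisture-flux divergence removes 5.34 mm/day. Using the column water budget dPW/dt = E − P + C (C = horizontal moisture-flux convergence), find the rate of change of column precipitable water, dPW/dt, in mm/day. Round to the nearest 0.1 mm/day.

dPW/dt ≈ -9.1 mm/day

dPW/dt = E − P + C = 5.9 − 9.69 + (-5.34) = -9.1 mm/day.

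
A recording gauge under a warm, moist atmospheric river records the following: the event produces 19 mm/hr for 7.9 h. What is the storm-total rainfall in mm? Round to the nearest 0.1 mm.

Total = Σ Rᵢ Δtᵢ = 19 × 7.9
      = 150.1 = 150.1 mm.

total ≈ 150.1 mm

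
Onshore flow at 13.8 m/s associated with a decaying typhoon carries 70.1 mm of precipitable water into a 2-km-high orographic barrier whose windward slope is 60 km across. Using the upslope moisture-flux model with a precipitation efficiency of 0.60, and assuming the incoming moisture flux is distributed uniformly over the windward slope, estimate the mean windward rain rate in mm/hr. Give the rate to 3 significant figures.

R ≈ 34.8 mm/hr

Incoming column moisture flux per unit ridge length: F = V × PW = 13.8 × 70.1 = 967.38 mm·m/s.
Spread over the 60 km slope with efficiency ε = 0.60: R = ε·F/W = 0.60 × 967.38 / 60000 m = 9.674e-03 mm/s.
R = 9.674e-03 × 3600 = 34.8 mm/hr.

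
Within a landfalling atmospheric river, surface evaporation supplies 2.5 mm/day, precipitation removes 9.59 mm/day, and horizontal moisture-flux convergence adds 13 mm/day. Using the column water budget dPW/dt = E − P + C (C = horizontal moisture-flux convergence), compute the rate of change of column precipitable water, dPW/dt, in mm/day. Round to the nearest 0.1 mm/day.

dPW/dt ≈ 5.9 mm/day

dPW/dt = E − P + C = 2.5 − 9.59 + (13) = 5.9 mm/day.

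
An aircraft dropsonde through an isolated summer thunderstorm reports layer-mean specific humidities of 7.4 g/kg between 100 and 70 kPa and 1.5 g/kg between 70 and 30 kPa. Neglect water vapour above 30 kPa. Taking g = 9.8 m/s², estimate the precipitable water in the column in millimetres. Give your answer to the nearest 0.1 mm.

Precipitable water is the column-integrated vapour mass per unit area: PW = (1/g) Σ q̄ Δp, with q in kg/kg and Δp in Pa (1 kg/m² of water = 1 mm).
Layer 100–70 kPa: Δp = 300 hPa = 30000 Pa, q̄ = 0.0074 kg/kg → 0.0074 × 30000 / 9.8 = 22.65 mm
Layer 70–30 kPa: Δp = 400 hPa = 40000 Pa, q̄ = 0.0015 kg/kg → 0.0015 × 40000 / 9.8 = 6.12 mm
PW = 22.65 + 6.12 = 28.77 ≈ 28.8 mm.

PW ≈ 28.8 mm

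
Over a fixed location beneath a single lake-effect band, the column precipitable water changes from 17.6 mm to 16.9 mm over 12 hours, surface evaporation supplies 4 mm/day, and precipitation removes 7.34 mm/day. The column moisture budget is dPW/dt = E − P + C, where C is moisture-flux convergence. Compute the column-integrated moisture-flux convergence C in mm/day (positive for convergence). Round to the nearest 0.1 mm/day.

dPW/dt = (16.9 − 17.6) mm / (12/24 day) = -1.400 mm/day.
C = dPW/dt − E + P = (-1.400) − 4 + 7.34 = 1.9 mm/day.

C ≈ 1.9 mm/day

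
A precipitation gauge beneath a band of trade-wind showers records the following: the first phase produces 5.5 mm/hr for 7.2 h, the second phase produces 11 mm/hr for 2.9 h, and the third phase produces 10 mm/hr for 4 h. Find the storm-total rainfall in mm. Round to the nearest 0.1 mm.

Total = Σ Rᵢ Δtᵢ = 5.5 × 7.2 + 11 × 2.9 + 10 × 4
      = 39.6 + 31.9 + 40 = 111.5 mm.

total ≈ 111.5 mm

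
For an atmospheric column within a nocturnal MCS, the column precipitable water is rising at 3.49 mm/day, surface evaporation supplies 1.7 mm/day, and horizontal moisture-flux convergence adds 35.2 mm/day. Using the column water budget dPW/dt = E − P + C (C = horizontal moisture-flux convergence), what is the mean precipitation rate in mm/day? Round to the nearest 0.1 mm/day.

dPW/dt = +3.49 mm/day.
P = E + C − dPW/dt = 1.7 + (35.2) − (+3.49) = 33.4 mm/day.

P ≈ 33.4 mm/day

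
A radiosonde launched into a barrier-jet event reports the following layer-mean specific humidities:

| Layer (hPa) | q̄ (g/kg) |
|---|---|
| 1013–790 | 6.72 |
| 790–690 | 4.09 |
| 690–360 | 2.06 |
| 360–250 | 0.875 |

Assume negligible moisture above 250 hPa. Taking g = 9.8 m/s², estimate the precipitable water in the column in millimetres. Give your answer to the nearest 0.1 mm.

PW ≈ 27.4 mm

Precipitable water is the column-integrated vapour mass per unit area: PW = (1/g) Σ q̄ Δp, with q in kg/kg and Δp in Pa (1 kg/m² of water = 1 mm).
Layer 1013–790 hPa: Δp = 223 hPa = 22300 Pa, q̄ = 0.00672 kg/kg → 0.00672 × 22300 / 9.8 = 15.29 mm
Layer 790–690 hPa: Δp = 100 hPa = 10000 Pa, q̄ = 0.00409 kg/kg → 0.00409 × 10000 / 9.8 = 4.17 mm
Layer 690–360 hPa: Δp = 330 hPa = 33000 Pa, q̄ = 0.00206 kg/kg → 0.00206 × 33000 / 9.8 = 6.94 mm
Layer 360–250 hPa: Δp = 110 hPa = 11000 Pa, q̄ = 0.000875 kg/kg → 0.000875 × 11000 / 9.8 = 0.98 mm
PW = 15.29 + 4.17 + 6.94 + 0.98 = 27.38 ≈ 27.4 mm.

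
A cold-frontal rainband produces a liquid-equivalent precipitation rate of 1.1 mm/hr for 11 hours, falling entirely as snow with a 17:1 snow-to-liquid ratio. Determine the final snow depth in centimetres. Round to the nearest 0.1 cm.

Liquid-equivalent depth = 1.1 × 11 = 12.1 mm.
Snow depth = 12.1 mm × 17 = 205.7 mm = 20.6 cm.

snow depth ≈ 20.6 cm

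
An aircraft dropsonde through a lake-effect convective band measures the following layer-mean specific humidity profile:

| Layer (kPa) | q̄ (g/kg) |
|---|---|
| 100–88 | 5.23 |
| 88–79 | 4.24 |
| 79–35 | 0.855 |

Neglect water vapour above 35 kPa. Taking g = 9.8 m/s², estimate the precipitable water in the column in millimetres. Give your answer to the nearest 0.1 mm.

Precipitable water is the column-integrated vapour mass per unit area: PW = (1/g) Σ q̄ Δp, with q in kg/kg and Δp in Pa (1 kg/m² of water = 1 mm).
Layer 100–88 kPa: Δp = 120 hPa = 12000 Pa, q̄ = 0.00523 kg/kg → 0.00523 × 12000 / 9.8 = 6.40 mm
Layer 88–79 kPa: Δp = 90 hPa = 9000 Pa, q̄ = 0.00424 kg/kg → 0.00424 × 9000 / 9.8 = 3.89 mm
Layer 79–35 kPa: Δp = 440 hPa = 44000 Pa, q̄ = 0.000855 kg/kg → 0.000855 × 44000 / 9.8 = 3.84 mm
PW = 6.40 + 3.89 + 3.84 = 14.13 ≈ 14.1 mm.

PW ≈ 14.1 mm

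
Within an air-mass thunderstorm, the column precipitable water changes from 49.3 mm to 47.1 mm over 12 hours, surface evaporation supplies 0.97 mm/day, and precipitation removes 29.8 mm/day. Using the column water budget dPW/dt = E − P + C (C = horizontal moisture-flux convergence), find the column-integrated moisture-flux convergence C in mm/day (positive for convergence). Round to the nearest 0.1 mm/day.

C ≈ 24.4 mm/day

dPW/dt = (47.1 − 49.3) mm / (12/24 day) = -4.400 mm/day.
C = dPW/dt − E + P = (-4.400) − 0.97 + 29.8 = 24.4 mm/day.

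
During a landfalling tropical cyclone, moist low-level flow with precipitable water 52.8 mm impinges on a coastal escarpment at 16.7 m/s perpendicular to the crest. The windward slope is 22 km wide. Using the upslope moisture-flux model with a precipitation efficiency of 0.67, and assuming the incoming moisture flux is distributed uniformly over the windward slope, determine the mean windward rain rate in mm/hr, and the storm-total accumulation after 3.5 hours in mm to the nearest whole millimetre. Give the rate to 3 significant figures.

R ≈ 96.7 mm/hr; total ≈ 338 mm

Incoming column moisture flux per unit ridge length: F = V × PW = 16.7 × 52.8 = 881.76 mm·m/s.
Spread over the 22 km slope with efficiency ε = 0.67: R = ε·F/W = 0.67 × 881.76 / 22000 m = 2.685e-02 mm/s.
R = 2.685e-02 × 3600 = 96.7 mm/hr.
Over 3.5 h: total = 96.7 × 3.5 = 338.45 ≈ 338 mm.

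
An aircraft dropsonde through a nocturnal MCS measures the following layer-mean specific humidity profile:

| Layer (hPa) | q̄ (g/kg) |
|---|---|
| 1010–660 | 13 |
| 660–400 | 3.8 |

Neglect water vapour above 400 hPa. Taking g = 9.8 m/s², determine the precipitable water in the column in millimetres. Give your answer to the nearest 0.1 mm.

PW ≈ 56.5 mm

Precipitable water is the column-integrated vapour mass per unit area: PW = (1/g) Σ q̄ Δp, with q in kg/kg and Δp in Pa (1 kg/m² of water = 1 mm).
Layer 1010–660 hPa: Δp = 350 hPa = 35000 Pa, q̄ = 0.013 kg/kg → 0.013 × 35000 / 9.8 = 46.43 mm
Layer 660–400 hPa: Δp = 260 hPa = 26000 Pa, q̄ = 0.0038 kg/kg → 0.0038 × 26000 / 9.8 = 10.08 mm
PW = 46.43 + 10.08 = 56.51 ≈ 56.5 mm.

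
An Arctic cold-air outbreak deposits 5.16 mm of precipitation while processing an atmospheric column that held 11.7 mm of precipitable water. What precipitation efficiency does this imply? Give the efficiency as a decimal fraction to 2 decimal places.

ε = precipitation / PW = 5.16 / 11.7 = 0.44.

ε ≈ 0.44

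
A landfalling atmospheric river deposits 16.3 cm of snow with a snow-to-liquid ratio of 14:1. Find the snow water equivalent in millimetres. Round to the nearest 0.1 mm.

SWE ≈ 11.6 mm

SWE = snow depth / ratio = 16.3 cm / 14 = 1.164 cm = 11.6 mm.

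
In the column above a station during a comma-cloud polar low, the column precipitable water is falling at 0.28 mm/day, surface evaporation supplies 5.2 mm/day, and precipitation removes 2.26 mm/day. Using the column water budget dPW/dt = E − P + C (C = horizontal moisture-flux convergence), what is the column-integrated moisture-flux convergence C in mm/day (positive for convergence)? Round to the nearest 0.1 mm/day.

dPW/dt = -0.28 mm/day.
C = dPW/dt − E + P = (-0.28) − 5.2 + 2.26 = -3.2 mm/day.

C ≈ -3.2 mm/day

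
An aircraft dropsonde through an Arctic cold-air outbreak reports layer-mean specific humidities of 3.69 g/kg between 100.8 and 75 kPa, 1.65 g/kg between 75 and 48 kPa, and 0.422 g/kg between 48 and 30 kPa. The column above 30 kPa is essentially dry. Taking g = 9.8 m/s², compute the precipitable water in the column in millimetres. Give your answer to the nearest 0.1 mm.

Precipitable water is the column-integrated vapour mass per unit area: PW = (1/g) Σ q̄ Δp, with q in kg/kg and Δp in Pa (1 kg/m² of water = 1 mm).
Layer 100.8–75 kPa: Δp = 258 hPa = 25800 Pa, q̄ = 0.00369 kg/kg → 0.00369 × 25800 / 9.8 = 9.71 mm
Layer 75–48 kPa: Δp = 270 hPa = 27000 Pa, q̄ = 0.00165 kg/kg → 0.00165 × 27000 / 9.8 = 4.55 mm
Layer 48–30 kPa: Δp = 180 hPa = 18000 Pa, q̄ = 0.000422 kg/kg → 0.000422 × 18000 / 9.8 = 0.78 mm
PW = 9.71 + 4.55 + 0.78 = 15.04 ≈ 15.0 mm.

PW ≈ 15.0 mm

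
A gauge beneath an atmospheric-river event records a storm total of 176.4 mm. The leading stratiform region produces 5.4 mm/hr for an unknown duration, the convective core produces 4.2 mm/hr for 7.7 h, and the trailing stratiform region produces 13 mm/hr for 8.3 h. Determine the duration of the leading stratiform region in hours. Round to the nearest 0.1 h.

Known phases: 4.2 × 7.7 + 13 × 8.3 = 32.34 + 107.9 = 140.24 mm.
Remaining depth = 176.4 − 140.24 = 36.16 mm.
Duration = 36.16 / 5.4 = 6.7 h.

duration ≈ 6.7 h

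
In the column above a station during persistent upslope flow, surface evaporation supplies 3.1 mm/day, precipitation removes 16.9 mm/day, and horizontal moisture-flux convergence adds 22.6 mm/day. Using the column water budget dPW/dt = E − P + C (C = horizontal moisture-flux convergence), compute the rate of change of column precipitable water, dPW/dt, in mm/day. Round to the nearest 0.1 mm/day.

dPW/dt = E − P + C = 3.1 − 16.9 + (22.6) = 8.8 mm/day.

dPW/dt ≈ 8.8 mm/day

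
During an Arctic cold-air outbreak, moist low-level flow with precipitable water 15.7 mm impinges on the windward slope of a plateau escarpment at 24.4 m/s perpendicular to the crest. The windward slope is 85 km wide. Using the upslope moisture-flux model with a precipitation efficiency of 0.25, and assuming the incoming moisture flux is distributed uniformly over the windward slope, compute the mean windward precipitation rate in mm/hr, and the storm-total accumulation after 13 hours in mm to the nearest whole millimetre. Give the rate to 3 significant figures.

Incoming column moisture flux per unit ridge length: F = V × PW = 24.4 × 15.7 = 383.08 mm·m/s.
Spread over the 85 km slope with efficiency ε = 0.25: R = ε·F/W = 0.25 × 383.08 / 85000 m = 1.127e-03 mm/s.
R = 1.127e-03 × 3600 = 4.06 mm/hr.
Over 13 h: total = 4.06 × 13 = 52.78 ≈ 53 mm.

R ≈ 4.06 mm/hr; total ≈ 53 mm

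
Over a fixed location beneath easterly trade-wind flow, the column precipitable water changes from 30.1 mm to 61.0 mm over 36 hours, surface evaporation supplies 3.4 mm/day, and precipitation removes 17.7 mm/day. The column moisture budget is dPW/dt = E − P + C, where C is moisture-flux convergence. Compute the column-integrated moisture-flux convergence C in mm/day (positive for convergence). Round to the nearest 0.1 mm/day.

dPW/dt = (61.0 − 30.1) mm / (36/24 day) = +20.600 mm/day.
C = dPW/dt − E + P = (+20.600) − 3.4 + 17.7 = 34.9 mm/day.

C ≈ 34.9 mm/day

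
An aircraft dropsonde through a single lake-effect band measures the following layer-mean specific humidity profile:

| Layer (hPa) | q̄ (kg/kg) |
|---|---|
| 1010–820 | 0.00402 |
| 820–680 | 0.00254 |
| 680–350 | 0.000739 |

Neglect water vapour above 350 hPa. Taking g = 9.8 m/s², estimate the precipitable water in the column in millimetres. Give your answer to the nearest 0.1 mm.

Precipitable water is the column-integrated vapour mass per unit area: PW = (1/g) Σ q̄ Δp, with q in kg/kg and Δp in Pa (1 kg/m² of water = 1 mm).
Layer 1010–820 hPa: Δp = 190 hPa = 19000 Pa, q̄ = 0.00402 kg/kg → 0.00402 × 19000 / 9.8 = 7.79 mm
Layer 820–680 hPa: Δp = 140 hPa = 14000 Pa, q̄ = 0.00254 kg/kg → 0.00254 × 14000 / 9.8 = 3.63 mm
Layer 680–350 hPa: Δp = 330 hPa = 33000 Pa, q̄ = 0.000739 kg/kg → 0.000739 × 33000 / 9.8 = 2.49 mm
PW = 7.79 + 3.63 + 2.49 = 13.91 ≈ 13.9 mm.

PW ≈ 13.9 mm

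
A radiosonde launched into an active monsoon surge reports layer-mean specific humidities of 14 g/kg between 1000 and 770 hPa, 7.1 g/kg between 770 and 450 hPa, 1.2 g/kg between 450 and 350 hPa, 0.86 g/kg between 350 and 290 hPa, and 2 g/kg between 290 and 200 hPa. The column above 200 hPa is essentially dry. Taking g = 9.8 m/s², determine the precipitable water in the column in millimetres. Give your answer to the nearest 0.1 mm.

PW ≈ 59.6 mm

Precipitable water is the column-integrated vapour mass per unit area: PW = (1/g) Σ q̄ Δp, with q in kg/kg and Δp in Pa (1 kg/m² of water = 1 mm).
Layer 1000–770 hPa: Δp = 230 hPa = 23000 Pa, q̄ = 0.014 kg/kg → 0.014 × 23000 / 9.8 = 32.86 mm
Layer 770–450 hPa: Δp = 320 hPa = 32000 Pa, q̄ = 0.0071 kg/kg → 0.0071 × 32000 / 9.8 = 23.18 mm
Layer 450–350 hPa: Δp = 100 hPa = 10000 Pa, q̄ = 0.0012 kg/kg → 0.0012 × 10000 / 9.8 = 1.22 mm
Layer 350–290 hPa: Δp = 60 hPa = 6000 Pa, q̄ = 0.00086 kg/kg → 0.00086 × 6000 / 9.8 = 0.53 mm
Layer 290–200 hPa: Δp = 90 hPa = 9000 Pa, q̄ = 0.002 kg/kg → 0.002 × 9000 / 9.8 = 1.84 mm
PW = 32.86 + 23.18 + 1.22 + 0.53 + 1.84 = 59.63 ≈ 59.6 mm.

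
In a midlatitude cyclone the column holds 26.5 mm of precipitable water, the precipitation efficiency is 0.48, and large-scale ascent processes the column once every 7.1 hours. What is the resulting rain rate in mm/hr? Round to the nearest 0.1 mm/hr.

Each overturning extracts ε × PW = 0.48 × 26.5 = 12.72 mm.
Rate = ε·PW / τ = 12.72 / 7.1 h = 1.8 mm/hr.

R ≈ 1.8 mm/hr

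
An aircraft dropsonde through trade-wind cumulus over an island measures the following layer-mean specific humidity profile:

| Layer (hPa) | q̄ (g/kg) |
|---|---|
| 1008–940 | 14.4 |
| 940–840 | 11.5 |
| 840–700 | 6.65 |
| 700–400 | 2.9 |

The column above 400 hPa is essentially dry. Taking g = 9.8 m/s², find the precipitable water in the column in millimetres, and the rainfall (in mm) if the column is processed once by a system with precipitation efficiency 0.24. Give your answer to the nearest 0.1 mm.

PW ≈ 40.1 mm; rainfall ≈ 9.6 mm

Precipitable water is the column-integrated vapour mass per unit area: PW = (1/g) Σ q̄ Δp, with q in kg/kg and Δp in Pa (1 kg/m² of water = 1 mm).
Layer 1008–940 hPa: Δp = 68 hPa = 6800 Pa, q̄ = 0.0144 kg/kg → 0.0144 × 6800 / 9.8 = 9.99 mm
Layer 940–840 hPa: Δp = 100 hPa = 10000 Pa, q̄ = 0.0115 kg/kg → 0.0115 × 10000 / 9.8 = 11.73 mm
Layer 840–700 hPa: Δp = 140 hPa = 14000 Pa, q̄ = 0.00665 kg/kg → 0.00665 × 14000 / 9.8 = 9.50 mm
Layer 700–400 hPa: Δp = 300 hPa = 30000 Pa, q̄ = 0.0029 kg/kg → 0.0029 × 30000 / 9.8 = 8.88 mm
PW = 9.99 + 11.73 + 9.50 + 8.88 = 40.10 ≈ 40.1 mm.
Rainfall = ε × PW = 0.24 × 40.1 = 9.6 mm.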